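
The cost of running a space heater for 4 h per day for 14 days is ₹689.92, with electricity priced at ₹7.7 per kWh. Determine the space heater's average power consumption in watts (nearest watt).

Energy = ₹689.92 ÷ ₹7.7/kWh = 89.6 kWh
Runtime = 4 h/day × 14 days = 56 h
Power = 89.6 kWh ÷ 56 h = 1.6 kW = 1600 W

1600 W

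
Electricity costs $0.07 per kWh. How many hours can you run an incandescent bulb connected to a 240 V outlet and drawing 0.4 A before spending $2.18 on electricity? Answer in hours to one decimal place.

Power = 0.4 A × 240 V = 96 W = 0.096 kW
Energy available = $2.18 ÷ $0.07/kWh = 31.1429 kWh
Hours = 31.1429 kWh ÷ 0.096 kW = 324.4 h

324.4 h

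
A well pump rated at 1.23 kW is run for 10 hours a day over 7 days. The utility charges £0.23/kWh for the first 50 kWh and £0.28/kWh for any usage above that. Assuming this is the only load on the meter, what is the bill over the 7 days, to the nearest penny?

Runtime = 10 h/day × 7 days = 70 h
Energy = 1.23 kW × 70 h = 86.1 kWh
Tier 1 (0–50 kWh): 50 × £0.23 = £11.5
Above 50 kWh: 36.1 × £0.28 = £10.108
Bill = £21.61

£21.61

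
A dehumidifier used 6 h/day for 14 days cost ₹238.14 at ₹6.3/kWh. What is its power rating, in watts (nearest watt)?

Energy = ₹238.14 ÷ ₹6.3/kWh = 37.8 kWh
Runtime = 6 h/day × 14 days = 84 h
Power = 37.8 kWh ÷ 84 h = 0.45 kW = 450 W

450 W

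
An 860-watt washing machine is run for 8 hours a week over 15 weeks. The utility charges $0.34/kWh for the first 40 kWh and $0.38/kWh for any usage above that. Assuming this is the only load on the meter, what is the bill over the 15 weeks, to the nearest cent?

$37.62

Runtime = 8 h/week × 15 weeks = 120 h
Energy = 0.86 kW × 120 h = 103.2 kWh
Tier 1 (0–40 kWh): 40 × $0.34 = $13.6
Above 40 kWh: 63.2 × $0.38 = $24.016
Bill = $37.62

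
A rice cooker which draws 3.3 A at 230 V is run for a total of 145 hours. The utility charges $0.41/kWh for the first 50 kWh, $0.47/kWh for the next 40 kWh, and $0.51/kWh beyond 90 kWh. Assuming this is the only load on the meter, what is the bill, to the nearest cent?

$49.53

Power = 3.3 A × 230 V = 759 W = 0.759 kW
Energy = 0.759 kW × 145 h = 110.055 kWh
Tier 1 (0–50 kWh): 50 × $0.41 = $20.5
Tier 2 (50–90 kWh): 40 × $0.47 = $18.8
Above 90 kWh: 20.055 × $0.51 = $10.22805
Bill = $49.53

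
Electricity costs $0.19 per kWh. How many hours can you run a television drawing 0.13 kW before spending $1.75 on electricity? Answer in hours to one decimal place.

70.9 h

Energy available = $1.75 ÷ $0.19/kWh = 9.2105 kWh
Hours = 9.2105 kWh ÷ 0.13 kW = 70.9 h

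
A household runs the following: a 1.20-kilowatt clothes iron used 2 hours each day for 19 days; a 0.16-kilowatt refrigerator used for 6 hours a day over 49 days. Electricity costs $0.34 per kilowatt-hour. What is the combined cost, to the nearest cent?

clothes iron: Runtime = 2 h/day × 19 days = 38 h
clothes iron: 1.2 kW × 38 h = 45.6 kWh
refrigerator: Runtime = 6 h/day × 49 days = 294 h
refrigerator: 0.16 kW × 294 h = 47.04 kWh
Total energy = 92.64 kWh
Cost = 92.64 × $0.34 = $31.50

$31.50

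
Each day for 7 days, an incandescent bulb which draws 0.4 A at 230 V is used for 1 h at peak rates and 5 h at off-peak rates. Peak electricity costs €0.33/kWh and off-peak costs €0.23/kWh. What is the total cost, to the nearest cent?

Power = 0.4 A × 230 V = 92 W = 0.092 kW
Peak energy = 0.092 kW × 1 h × 7 = 0.644 kWh
Off-peak energy = 0.092 kW × 5 h × 7 = 3.22 kWh
Cost = 0.644 × €0.33 + 3.22 × €0.23 = €0.21252 + €0.7406 = €0.95

€0.95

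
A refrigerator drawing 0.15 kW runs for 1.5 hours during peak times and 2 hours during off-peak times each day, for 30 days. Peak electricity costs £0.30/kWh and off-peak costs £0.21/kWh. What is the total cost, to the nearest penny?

£3.92

Peak energy = 0.15 kW × 1.5 h × 30 = 6.75 kWh
Off-peak energy = 0.15 kW × 2 h × 30 = 9 kWh
Cost = 6.75 × £0.30 + 9 × £0.21 = £2.025 + £1.89 = £3.92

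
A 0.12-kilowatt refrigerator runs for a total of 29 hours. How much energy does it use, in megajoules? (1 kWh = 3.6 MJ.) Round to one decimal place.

Energy = 0.12 kW × 29 h = 3.48 kWh
= 3.48 × 3.6 MJ = 12.5 MJ

12.5 MJ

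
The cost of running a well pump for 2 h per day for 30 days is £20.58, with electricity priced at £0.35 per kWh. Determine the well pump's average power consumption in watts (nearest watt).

980 W

Energy = £20.58 ÷ £0.35/kWh = 58.8 kWh
Runtime = 2 h/day × 30 days = 60 h
Power = 58.8 kWh ÷ 60 h = 0.98 kW = 980 W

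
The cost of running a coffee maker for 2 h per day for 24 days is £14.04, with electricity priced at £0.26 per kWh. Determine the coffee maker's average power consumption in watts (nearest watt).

1125 W

Energy = £14.04 ÷ £0.26/kWh = 54 kWh
Runtime = 2 h/day × 24 days = 48 h
Power = 54 kWh ÷ 48 h = 1.125 kW = 1125 W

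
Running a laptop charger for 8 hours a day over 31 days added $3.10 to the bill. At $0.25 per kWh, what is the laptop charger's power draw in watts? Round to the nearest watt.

50 W

Energy = $3.10 ÷ $0.25/kWh = 12.4 kWh
Runtime = 8 h/day × 31 days = 248 h
Power = 12.4 kWh ÷ 248 h = 0.05 kW = 50 W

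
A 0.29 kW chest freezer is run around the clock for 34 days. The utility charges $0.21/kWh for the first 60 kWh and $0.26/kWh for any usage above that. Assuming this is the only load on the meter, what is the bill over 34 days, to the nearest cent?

Runtime = 24 h × 34 = 816 h
Energy = 0.29 kW × 816 h = 236.64 kWh
Tier 1 (0–60 kWh): 60 × $0.21 = $12.6
Above 60 kWh: 176.64 × $0.26 = $45.9264
Bill = $58.53

$58.53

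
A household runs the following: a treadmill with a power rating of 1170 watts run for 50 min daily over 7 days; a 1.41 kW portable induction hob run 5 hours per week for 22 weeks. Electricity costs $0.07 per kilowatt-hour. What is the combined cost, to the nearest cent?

treadmill: Runtime = 50 min × 7 = 350 min = 5.833333… h
treadmill: 1.17 kW × 5.833333… h = 6.825 kWh
portable induction hob: Runtime = 5 h/week × 22 weeks = 110 h
portable induction hob: 1.41 kW × 110 h = 155.1 kWh
Total energy = 161.925 kWh
Cost = 161.925 × $0.07 = $11.33

$11.33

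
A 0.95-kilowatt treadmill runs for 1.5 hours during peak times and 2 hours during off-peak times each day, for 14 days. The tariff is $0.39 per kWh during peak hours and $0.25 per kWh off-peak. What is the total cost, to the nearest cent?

$14.43

Peak energy = 0.95 kW × 1.5 h × 14 = 19.95 kWh
Off-peak energy = 0.95 kW × 2 h × 14 = 26.6 kWh
Cost = 19.95 × $0.39 + 26.6 × $0.25 = $7.7805 + $6.65 = $14.43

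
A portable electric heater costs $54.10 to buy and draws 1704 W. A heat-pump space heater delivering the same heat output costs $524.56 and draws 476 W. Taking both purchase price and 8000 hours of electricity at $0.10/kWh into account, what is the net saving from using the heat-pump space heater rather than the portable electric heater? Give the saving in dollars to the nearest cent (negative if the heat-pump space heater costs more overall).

portable electric heater: $54.10 + (1704/1000) kW × 8000 h × $0.10 = $54.10 + $1363.2 = $1417.3
heat-pump space heater: $524.56 + (476/1000) kW × 8000 h × $0.10 = $524.56 + $380.8 = $905.36
Saving = $1417.3 − $905.36 = $511.94

$511.94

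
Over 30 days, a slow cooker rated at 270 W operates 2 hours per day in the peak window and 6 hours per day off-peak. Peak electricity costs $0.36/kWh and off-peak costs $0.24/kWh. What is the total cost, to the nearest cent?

Peak energy = 0.27 kW × 2 h × 30 = 16.2 kWh
Off-peak energy = 0.27 kW × 6 h × 30 = 48.6 kWh
Cost = 16.2 × $0.36 + 48.6 × $0.24 = $5.832 + $11.664 = $17.50

$17.50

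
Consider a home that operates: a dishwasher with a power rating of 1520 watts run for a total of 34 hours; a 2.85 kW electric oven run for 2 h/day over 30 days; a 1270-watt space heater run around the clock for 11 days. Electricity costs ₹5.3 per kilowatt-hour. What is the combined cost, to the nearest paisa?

dishwasher: 1.52 kW × 34 h = 51.68 kWh
electric oven: Runtime = 2 h/day × 30 days = 60 h
electric oven: 2.85 kW × 60 h = 171 kWh
space heater: Runtime = 24 h × 11 = 264 h
space heater: 1.27 kW × 264 h = 335.28 kWh
Total energy = 557.96 kWh
Cost = 557.96 × ₹5.3 = ₹2957.19

₹2957.19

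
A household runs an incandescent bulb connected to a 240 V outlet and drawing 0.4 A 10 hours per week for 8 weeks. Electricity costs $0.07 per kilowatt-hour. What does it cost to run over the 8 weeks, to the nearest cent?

$0.54

Power = 0.4 A × 240 V = 96 W = 0.096 kW
Runtime = 10 h/week × 8 weeks = 80 h
Energy = 0.096 kW × 80 h = 7.68 kWh
Cost = 7.68 kWh × $0.07/kWh = $0.54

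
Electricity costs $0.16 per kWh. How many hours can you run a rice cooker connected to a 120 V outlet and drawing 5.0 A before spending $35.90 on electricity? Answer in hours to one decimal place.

374.0 h

Power = 5.0 A × 120 V = 600 W = 0.6 kW
Energy available = $35.90 ÷ $0.16/kWh = 224.375 kWh
Hours = 224.375 kWh ÷ 0.6 kW = 374.0 h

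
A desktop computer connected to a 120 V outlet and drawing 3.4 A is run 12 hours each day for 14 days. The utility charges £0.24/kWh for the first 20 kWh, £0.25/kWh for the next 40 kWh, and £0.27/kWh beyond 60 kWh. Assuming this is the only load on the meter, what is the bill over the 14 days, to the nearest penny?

£17.11

Power = 3.4 A × 120 V = 408 W = 0.408 kW
Runtime = 12 h/day × 14 days = 168 h
Energy = 0.408 kW × 168 h = 68.544 kWh
Tier 1 (0–20 kWh): 20 × £0.24 = £4.8
Tier 2 (20–60 kWh): 40 × £0.25 = £10
Above 60 kWh: 8.544 × £0.27 = £2.30688
Bill = £17.11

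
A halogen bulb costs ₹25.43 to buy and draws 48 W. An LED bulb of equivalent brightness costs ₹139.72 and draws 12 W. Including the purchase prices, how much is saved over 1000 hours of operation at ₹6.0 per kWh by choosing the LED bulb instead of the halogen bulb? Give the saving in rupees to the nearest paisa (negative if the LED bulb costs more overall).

₹101.71

halogen bulb: ₹25.43 + (48/1000) kW × 1000 h × ₹6.0 = ₹25.43 + ₹288 = ₹313.43
LED bulb: ₹139.72 + (12/1000) kW × 1000 h × ₹6.0 = ₹139.72 + ₹72 = ₹211.72
Saving = ₹313.43 − ₹211.72 = ₹101.71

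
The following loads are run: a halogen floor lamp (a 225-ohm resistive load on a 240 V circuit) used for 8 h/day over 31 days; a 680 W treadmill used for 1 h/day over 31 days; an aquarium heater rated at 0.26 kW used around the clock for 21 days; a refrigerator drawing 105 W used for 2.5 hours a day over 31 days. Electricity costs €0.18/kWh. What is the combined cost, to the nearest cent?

halogen floor lamp: Power = V²/R = 240²/225 = 256 W = 0.256 kW
halogen floor lamp: Runtime = 8 h/day × 31 days = 248 h
halogen floor lamp: 0.256 kW × 248 h = 63.488 kWh
treadmill: Runtime = 1 h/day × 31 days = 31 h
treadmill: 0.68 kW × 31 h = 21.08 kWh
aquarium heater: Runtime = 24 h × 21 = 504 h
aquarium heater: 0.26 kW × 504 h = 131.04 kWh
refrigerator: Runtime = 2.5 h/day × 31 days = 77.5 h
refrigerator: 0.105 kW × 77.5 h = 8.1375 kWh
Total energy = 223.7455 kWh
Cost = 223.7455 × €0.18 = €40.27

€40.27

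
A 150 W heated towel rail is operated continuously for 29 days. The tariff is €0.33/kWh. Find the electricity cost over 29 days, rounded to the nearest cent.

Runtime = 24 h × 29 = 696 h
Energy = 0.15 kW × 696 h = 104.4 kWh
Cost = 104.4 kWh × €0.33/kWh = €34.45

€34.45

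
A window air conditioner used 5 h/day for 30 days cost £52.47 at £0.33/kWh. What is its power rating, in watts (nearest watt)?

1060 W

Energy = £52.47 ÷ £0.33/kWh = 159 kWh
Runtime = 5 h/day × 30 days = 150 h
Power = 159 kWh ÷ 150 h = 1.06 kW = 1060 W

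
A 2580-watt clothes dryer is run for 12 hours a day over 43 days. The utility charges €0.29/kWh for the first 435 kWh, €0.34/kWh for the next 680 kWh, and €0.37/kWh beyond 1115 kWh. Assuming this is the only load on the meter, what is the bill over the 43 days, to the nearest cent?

€437.37

Runtime = 12 h/day × 43 days = 516 h
Energy = 2.58 kW × 516 h = 1331.28 kWh
Tier 1 (0–435 kWh): 435 × €0.29 = €126.15
Tier 2 (435–1115 kWh): 680 × €0.34 = €231.2
Above 1115 kWh: 216.28 × €0.37 = €80.0236
Bill = €437.37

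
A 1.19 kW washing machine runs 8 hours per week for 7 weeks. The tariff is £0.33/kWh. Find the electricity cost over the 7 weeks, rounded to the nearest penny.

£21.99

Runtime = 8 h/week × 7 weeks = 56 h
Energy = 1.19 kW × 56 h = 66.64 kWh
Cost = 66.64 kWh × £0.33/kWh = £21.99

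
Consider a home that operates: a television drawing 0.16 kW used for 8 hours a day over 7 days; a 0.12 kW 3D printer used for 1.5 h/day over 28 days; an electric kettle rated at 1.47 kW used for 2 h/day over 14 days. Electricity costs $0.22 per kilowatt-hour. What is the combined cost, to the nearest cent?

television: Runtime = 8 h/day × 7 days = 56 h
television: 0.16 kW × 56 h = 8.96 kWh
3D printer: Runtime = 1.5 h/day × 28 days = 42 h
3D printer: 0.12 kW × 42 h = 5.04 kWh
electric kettle: Runtime = 2 h/day × 14 days = 28 h
electric kettle: 1.47 kW × 28 h = 41.16 kWh
Total energy = 55.16 kWh
Cost = 55.16 × $0.22 = $12.14

$12.14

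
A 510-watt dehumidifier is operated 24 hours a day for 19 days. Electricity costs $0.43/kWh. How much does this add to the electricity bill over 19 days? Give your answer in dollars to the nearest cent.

Runtime = 24 h × 19 = 456 h
Energy = 0.51 kW × 456 h = 232.56 kWh
Cost = 232.56 kWh × $0.43/kWh = $100.00

$100.00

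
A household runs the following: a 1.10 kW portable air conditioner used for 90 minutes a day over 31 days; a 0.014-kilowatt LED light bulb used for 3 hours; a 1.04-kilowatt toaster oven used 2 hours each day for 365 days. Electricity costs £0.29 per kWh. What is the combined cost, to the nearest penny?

£235.01

portable air conditioner: Runtime = 90 min × 31 = 2790 min = 46.5 h
portable air conditioner: 1.1 kW × 46.5 h = 51.15 kWh
LED light bulb: 0.014 kW × 3 h = 0.042 kWh
toaster oven: Runtime = 2 h/day × 365 days = 730 h
toaster oven: 1.04 kW × 730 h = 759.2 kWh
Total energy = 810.392 kWh
Cost = 810.392 × £0.29 = £235.01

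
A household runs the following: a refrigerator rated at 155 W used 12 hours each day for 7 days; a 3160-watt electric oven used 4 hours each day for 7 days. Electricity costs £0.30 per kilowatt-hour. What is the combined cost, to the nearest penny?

£30.45

refrigerator: Runtime = 12 h/day × 7 days = 84 h
refrigerator: 0.155 kW × 84 h = 13.02 kWh
electric oven: Runtime = 4 h/day × 7 days = 28 h
electric oven: 3.16 kW × 28 h = 88.48 kWh
Total energy = 101.5 kWh
Cost = 101.5 × £0.30 = £30.45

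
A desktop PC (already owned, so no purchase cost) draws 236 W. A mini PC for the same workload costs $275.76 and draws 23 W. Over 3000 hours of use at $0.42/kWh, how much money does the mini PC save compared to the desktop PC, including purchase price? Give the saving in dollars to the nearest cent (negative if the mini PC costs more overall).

desktop PC: $0.00 + (236/1000) kW × 3000 h × $0.42 = $0.00 + $297.36 = $297.36
mini PC: $275.76 + (23/1000) kW × 3000 h × $0.42 = $275.76 + $28.98 = $304.74
Saving = $297.36 − $304.74 = −$7.38

-$7.38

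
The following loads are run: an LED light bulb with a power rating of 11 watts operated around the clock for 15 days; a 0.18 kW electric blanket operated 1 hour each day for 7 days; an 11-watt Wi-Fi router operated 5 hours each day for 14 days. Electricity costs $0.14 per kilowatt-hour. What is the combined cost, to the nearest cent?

$0.84

LED light bulb: Runtime = 24 h × 15 = 360 h
LED light bulb: 0.011 kW × 360 h = 3.96 kWh
electric blanket: Runtime = 1 h/day × 7 days = 7 h
electric blanket: 0.18 kW × 7 h = 1.26 kWh
Wi-Fi router: Runtime = 5 h/day × 14 days = 70 h
Wi-Fi router: 0.011 kW × 70 h = 0.77 kWh
Total energy = 5.99 kWh
Cost = 5.99 × $0.14 = $0.84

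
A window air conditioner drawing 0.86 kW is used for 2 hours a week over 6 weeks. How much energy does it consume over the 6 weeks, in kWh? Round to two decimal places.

Runtime = 2 h/week × 6 weeks = 12 h
Energy = 0.86 kW × 12 h = 10.32 kWh

10.32 kWh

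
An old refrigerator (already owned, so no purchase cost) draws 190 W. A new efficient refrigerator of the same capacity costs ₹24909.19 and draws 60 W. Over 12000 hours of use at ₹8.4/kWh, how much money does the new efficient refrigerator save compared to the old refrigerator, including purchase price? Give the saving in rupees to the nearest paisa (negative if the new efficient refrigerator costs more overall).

old refrigerator: ₹0.00 + (190/1000) kW × 12000 h × ₹8.4 = ₹0.00 + ₹19152 = ₹19152
new efficient refrigerator: ₹24909.19 + (60/1000) kW × 12000 h × ₹8.4 = ₹24909.19 + ₹6048 = ₹30957.19
Saving = ₹19152 − ₹30957.19 = −₹11805.19

-₹11805.19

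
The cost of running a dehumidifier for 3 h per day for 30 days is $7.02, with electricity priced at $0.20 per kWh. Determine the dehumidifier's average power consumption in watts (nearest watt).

Energy = $7.02 ÷ $0.20/kWh = 35.1 kWh
Runtime = 3 h/day × 30 days = 90 h
Power = 35.1 kWh ÷ 90 h = 0.39 kW = 390 W

390 W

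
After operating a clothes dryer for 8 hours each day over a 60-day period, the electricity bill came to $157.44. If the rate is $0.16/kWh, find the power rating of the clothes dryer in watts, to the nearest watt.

Energy = $157.44 ÷ $0.16/kWh = 984 kWh
Runtime = 8 h/day × 60 days = 480 h
Power = 984 kWh ÷ 480 h = 2.05 kW = 2050 W

2050 W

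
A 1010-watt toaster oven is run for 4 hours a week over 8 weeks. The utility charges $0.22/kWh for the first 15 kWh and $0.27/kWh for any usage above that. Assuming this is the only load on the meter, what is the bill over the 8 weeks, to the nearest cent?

Runtime = 4 h/week × 8 weeks = 32 h
Energy = 1.01 kW × 32 h = 32.32 kWh
Tier 1 (0–15 kWh): 15 × $0.22 = $3.3
Above 15 kWh: 17.32 × $0.27 = $4.6764
Bill = $7.98

$7.98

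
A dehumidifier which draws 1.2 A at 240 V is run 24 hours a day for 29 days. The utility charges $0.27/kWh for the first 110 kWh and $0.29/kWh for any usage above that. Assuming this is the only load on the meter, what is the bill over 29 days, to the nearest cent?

Power = 1.2 A × 240 V = 288 W = 0.288 kW
Runtime = 24 h × 29 = 696 h
Energy = 0.288 kW × 696 h = 200.448 kWh
Tier 1 (0–110 kWh): 110 × $0.27 = $29.7
Above 110 kWh: 90.448 × $0.29 = $26.22992
Bill = $55.93

$55.93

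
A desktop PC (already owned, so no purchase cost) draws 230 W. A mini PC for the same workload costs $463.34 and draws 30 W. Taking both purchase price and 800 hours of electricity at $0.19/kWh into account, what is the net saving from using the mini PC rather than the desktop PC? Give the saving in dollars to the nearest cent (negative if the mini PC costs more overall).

-$432.94

desktop PC: $0.00 + (230/1000) kW × 800 h × $0.19 = $0.00 + $34.96 = $34.96
mini PC: $463.34 + (30/1000) kW × 800 h × $0.19 = $463.34 + $4.56 = $467.9
Saving = $34.96 − $467.9 = −$432.94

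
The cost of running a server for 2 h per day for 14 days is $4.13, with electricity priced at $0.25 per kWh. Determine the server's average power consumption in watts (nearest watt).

Energy = $4.13 ÷ $0.25/kWh = 16.52 kWh
Runtime = 2 h/day × 14 days = 28 h
Power = 16.52 kWh ÷ 28 h = 0.59 kW = 590 W

590 W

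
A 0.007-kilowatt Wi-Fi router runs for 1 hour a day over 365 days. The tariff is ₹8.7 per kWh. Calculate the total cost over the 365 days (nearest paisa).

Runtime = 1 h/day × 365 days = 365 h
Energy = 0.007 kW × 365 h = 2.555 kWh
Cost = 2.555 kWh × ₹8.7/kWh = ₹22.23

₹22.23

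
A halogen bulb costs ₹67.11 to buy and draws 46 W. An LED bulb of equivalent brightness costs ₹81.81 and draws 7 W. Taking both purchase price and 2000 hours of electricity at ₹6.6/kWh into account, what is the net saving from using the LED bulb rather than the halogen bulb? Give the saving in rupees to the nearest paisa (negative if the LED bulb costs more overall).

₹500.10

halogen bulb: ₹67.11 + (46/1000) kW × 2000 h × ₹6.6 = ₹67.11 + ₹607.2 = ₹674.31
LED bulb: ₹81.81 + (7/1000) kW × 2000 h × ₹6.6 = ₹81.81 + ₹92.4 = ₹174.21
Saving = ₹674.31 − ₹174.21 = ₹500.1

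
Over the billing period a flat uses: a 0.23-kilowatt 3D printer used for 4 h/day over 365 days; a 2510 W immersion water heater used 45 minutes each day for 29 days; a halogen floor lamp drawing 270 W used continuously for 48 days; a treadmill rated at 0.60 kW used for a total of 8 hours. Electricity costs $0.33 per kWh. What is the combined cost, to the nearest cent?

$233.06

3D printer: Runtime = 4 h/day × 365 days = 1460 h
3D printer: 0.23 kW × 1460 h = 335.8 kWh
immersion water heater: Runtime = 45 min × 29 = 1305 min = 21.75 h
immersion water heater: 2.51 kW × 21.75 h = 54.5925 kWh
halogen floor lamp: Runtime = 24 h × 48 = 1152 h
halogen floor lamp: 0.27 kW × 1152 h = 311.04 kWh
treadmill: 0.6 kW × 8 h = 4.8 kWh
Total energy = 706.2325 kWh
Cost = 706.2325 × $0.33 = $233.06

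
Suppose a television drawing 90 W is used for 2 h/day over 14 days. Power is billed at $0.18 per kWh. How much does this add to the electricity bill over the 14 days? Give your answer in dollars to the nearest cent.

Runtime = 2 h/day × 14 days = 28 h
Energy = 0.09 kW × 28 h = 2.52 kWh
Cost = 2.52 kWh × $0.18/kWh = $0.45

$0.45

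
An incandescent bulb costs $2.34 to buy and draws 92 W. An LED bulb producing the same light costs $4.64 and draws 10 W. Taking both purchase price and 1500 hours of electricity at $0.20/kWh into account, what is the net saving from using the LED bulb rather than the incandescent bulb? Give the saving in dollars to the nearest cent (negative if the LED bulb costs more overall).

$22.30

incandescent bulb: $2.34 + (92/1000) kW × 1500 h × $0.20 = $2.34 + $27.6 = $29.94
LED bulb: $4.64 + (10/1000) kW × 1500 h × $0.20 = $4.64 + $3 = $7.64
Saving = $29.94 − $7.64 = $22.3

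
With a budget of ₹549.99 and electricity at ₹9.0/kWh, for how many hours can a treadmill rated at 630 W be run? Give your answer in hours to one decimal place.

97.0 h

Energy available = ₹549.99 ÷ ₹9.0/kWh = 61.11 kWh
Hours = 61.11 kWh ÷ 0.63 kW = 97.0 h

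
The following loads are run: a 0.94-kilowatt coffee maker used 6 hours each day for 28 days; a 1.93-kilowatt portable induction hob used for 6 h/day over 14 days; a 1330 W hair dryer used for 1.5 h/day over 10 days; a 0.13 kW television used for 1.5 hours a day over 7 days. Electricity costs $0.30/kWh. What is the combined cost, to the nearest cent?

$102.41

coffee maker: Runtime = 6 h/day × 28 days = 168 h
coffee maker: 0.94 kW × 168 h = 157.92 kWh
portable induction hob: Runtime = 6 h/day × 14 days = 84 h
portable induction hob: 1.93 kW × 84 h = 162.12 kWh
hair dryer: Runtime = 1.5 h/day × 10 days = 15 h
hair dryer: 1.33 kW × 15 h = 19.95 kWh
television: Runtime = 1.5 h/day × 7 days = 10.5 h
television: 0.13 kW × 10.5 h = 1.365 kWh
Total energy = 341.355 kWh
Cost = 341.355 × $0.30 = $102.41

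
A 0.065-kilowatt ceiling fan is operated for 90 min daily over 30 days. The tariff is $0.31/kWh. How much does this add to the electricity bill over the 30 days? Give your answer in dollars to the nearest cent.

Runtime = 90 min × 30 = 2700 min = 45 h
Energy = 0.065 kW × 45 h = 2.925 kWh
Cost = 2.925 kWh × $0.31/kWh = $0.91

$0.91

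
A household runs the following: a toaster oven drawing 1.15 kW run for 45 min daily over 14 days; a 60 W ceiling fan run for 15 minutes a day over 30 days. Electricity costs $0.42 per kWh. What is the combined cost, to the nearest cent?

toaster oven: Runtime = 45 min × 14 = 630 min = 10.5 h
toaster oven: 1.15 kW × 10.5 h = 12.075 kWh
ceiling fan: Runtime = 15 min × 30 = 450 min = 7.5 h
ceiling fan: 0.06 kW × 7.5 h = 0.45 kWh
Total energy = 12.525 kWh
Cost = 12.525 × $0.42 = $5.26

$5.26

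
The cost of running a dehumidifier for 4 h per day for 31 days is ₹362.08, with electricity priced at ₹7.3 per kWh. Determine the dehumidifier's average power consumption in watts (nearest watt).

400 W

Energy = ₹362.08 ÷ ₹7.3/kWh = 49.6 kWh
Runtime = 4 h/day × 31 days = 124 h
Power = 49.6 kWh ÷ 124 h = 0.4 kW = 400 W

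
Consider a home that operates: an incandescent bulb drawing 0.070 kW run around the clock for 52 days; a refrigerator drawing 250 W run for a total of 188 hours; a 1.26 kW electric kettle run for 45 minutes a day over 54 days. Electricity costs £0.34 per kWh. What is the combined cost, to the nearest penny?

£63.03

incandescent bulb: Runtime = 24 h × 52 = 1248 h
incandescent bulb: 0.07 kW × 1248 h = 87.36 kWh
refrigerator: 0.25 kW × 188 h = 47 kWh
electric kettle: Runtime = 45 min × 54 = 2430 min = 40.5 h
electric kettle: 1.26 kW × 40.5 h = 51.03 kWh
Total energy = 185.39 kWh
Cost = 185.39 × £0.34 = £63.03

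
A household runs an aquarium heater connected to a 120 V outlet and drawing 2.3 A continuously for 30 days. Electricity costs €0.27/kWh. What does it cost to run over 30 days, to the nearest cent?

Power = 2.3 A × 120 V = 276 W = 0.276 kW
Runtime = 24 h × 30 = 720 h
Energy = 0.276 kW × 720 h = 198.72 kWh
Cost = 198.72 kWh × €0.27/kWh = €53.65

€53.65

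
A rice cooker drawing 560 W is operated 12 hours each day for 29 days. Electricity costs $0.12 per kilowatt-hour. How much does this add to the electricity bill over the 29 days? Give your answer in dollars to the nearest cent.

Runtime = 12 h/day × 29 days = 348 h
Energy = 0.56 kW × 348 h = 194.88 kWh
Cost = 194.88 kWh × $0.12/kWh = $23.39

$23.39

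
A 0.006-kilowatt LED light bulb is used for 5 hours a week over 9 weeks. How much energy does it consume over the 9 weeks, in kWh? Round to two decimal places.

0.27 kWh

Runtime = 5 h/week × 9 weeks = 45 h
Energy = 0.006 kW × 45 h = 0.27 kWh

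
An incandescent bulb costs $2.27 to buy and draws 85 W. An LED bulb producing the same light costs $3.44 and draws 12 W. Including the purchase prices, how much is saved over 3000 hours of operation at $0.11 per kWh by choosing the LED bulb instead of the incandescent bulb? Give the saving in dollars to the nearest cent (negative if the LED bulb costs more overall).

$22.92

incandescent bulb: $2.27 + (85/1000) kW × 3000 h × $0.11 = $2.27 + $28.05 = $30.32
LED bulb: $3.44 + (12/1000) kW × 3000 h × $0.11 = $3.44 + $3.96 = $7.4
Saving = $30.32 − $7.4 = $22.92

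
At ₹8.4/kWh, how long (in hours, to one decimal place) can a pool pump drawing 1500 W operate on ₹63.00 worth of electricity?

Energy available = ₹63.00 ÷ ₹8.4/kWh = 7.5 kWh
Hours = 7.5 kWh ÷ 1.5 kW = 5.0 h

5.0 h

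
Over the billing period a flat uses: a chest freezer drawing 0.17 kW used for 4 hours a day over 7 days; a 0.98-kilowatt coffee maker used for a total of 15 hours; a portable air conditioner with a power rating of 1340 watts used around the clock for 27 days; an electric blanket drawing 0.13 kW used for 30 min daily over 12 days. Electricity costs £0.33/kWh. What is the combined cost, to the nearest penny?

£293.22

chest freezer: Runtime = 4 h/day × 7 days = 28 h
chest freezer: 0.17 kW × 28 h = 4.76 kWh
coffee maker: 0.98 kW × 15 h = 14.7 kWh
portable air conditioner: Runtime = 24 h × 27 = 648 h
portable air conditioner: 1.34 kW × 648 h = 868.32 kWh
electric blanket: Runtime = 30 min × 12 = 360 min = 6 h
electric blanket: 0.13 kW × 6 h = 0.78 kWh
Total energy = 888.56 kWh
Cost = 888.56 × £0.33 = £293.22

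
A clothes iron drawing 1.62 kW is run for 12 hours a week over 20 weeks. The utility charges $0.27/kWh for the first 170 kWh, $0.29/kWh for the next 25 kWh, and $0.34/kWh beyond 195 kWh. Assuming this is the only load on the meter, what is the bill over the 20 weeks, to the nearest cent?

$119.04

Runtime = 12 h/week × 20 weeks = 240 h
Energy = 1.62 kW × 240 h = 388.8 kWh
Tier 1 (0–170 kWh): 170 × $0.27 = $45.9
Tier 2 (170–195 kWh): 25 × $0.29 = $7.25
Above 195 kWh: 193.8 × $0.34 = $65.892
Bill = $119.04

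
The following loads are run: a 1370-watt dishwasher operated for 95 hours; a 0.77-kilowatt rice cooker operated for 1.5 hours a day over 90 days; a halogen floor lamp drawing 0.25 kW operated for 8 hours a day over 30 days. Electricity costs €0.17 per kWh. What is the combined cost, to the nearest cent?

dishwasher: 1.37 kW × 95 h = 130.15 kWh
rice cooker: Runtime = 1.5 h/day × 90 days = 135 h
rice cooker: 0.77 kW × 135 h = 103.95 kWh
halogen floor lamp: Runtime = 8 h/day × 30 days = 240 h
halogen floor lamp: 0.25 kW × 240 h = 60 kWh
Total energy = 294.1 kWh
Cost = 294.1 × €0.17 = €50.00

€50.00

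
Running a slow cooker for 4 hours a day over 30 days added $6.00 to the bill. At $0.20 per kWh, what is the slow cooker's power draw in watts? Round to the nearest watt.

250 W

Energy = $6.00 ÷ $0.20/kWh = 30 kWh
Runtime = 4 h/day × 30 days = 120 h
Power = 30 kWh ÷ 120 h = 0.25 kW = 250 W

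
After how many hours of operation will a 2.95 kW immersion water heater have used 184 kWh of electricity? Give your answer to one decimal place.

62.4 h

Hours = 184 kWh ÷ 2.95 kW = 62.4 h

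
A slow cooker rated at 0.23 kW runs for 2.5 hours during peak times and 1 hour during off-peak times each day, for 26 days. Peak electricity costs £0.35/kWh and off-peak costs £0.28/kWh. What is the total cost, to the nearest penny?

Peak energy = 0.23 kW × 2.5 h × 26 = 14.95 kWh
Off-peak energy = 0.23 kW × 1 h × 26 = 5.98 kWh
Cost = 14.95 × £0.35 + 5.98 × £0.28 = £5.2325 + £1.6744 = £6.91

£6.91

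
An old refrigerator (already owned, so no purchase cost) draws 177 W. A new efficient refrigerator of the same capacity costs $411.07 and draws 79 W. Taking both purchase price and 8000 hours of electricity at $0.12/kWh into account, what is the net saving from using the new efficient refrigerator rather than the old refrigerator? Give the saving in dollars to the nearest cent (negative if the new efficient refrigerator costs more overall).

-$316.99

old refrigerator: $0.00 + (177/1000) kW × 8000 h × $0.12 = $0.00 + $169.92 = $169.92
new efficient refrigerator: $411.07 + (79/1000) kW × 8000 h × $0.12 = $411.07 + $75.84 = $486.91
Saving = $169.92 − $486.91 = −$316.99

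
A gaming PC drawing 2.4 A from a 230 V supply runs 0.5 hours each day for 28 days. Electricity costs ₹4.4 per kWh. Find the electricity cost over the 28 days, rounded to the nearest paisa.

Power = 2.4 A × 230 V = 552 W = 0.552 kW
Runtime = 0.5 h/day × 28 days = 14 h
Energy = 0.552 kW × 14 h = 7.728 kWh
Cost = 7.728 kWh × ₹4.4/kWh = ₹34.00

₹34.00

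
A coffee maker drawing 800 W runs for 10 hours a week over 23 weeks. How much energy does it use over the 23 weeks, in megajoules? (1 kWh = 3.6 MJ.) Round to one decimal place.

Runtime = 10 h/week × 23 weeks = 230 h
Energy = 0.8 kW × 230 h = 184 kWh
= 184 × 3.6 MJ = 662.4 MJ

662.4 MJ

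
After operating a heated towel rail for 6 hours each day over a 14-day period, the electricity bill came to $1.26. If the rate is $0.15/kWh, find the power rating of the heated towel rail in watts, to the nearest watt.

Energy = $1.26 ÷ $0.15/kWh = 8.4 kWh
Runtime = 6 h/day × 14 days = 84 h
Power = 8.4 kWh ÷ 84 h = 0.1 kW = 100 W

100 W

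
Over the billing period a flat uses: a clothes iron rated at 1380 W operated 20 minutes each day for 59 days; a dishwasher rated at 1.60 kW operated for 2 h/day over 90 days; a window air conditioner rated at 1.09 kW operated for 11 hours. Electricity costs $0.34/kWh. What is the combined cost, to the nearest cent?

clothes iron: Runtime = 20 min × 59 = 1180 min = 19.666666… h
clothes iron: 1.38 kW × 19.666666… h = 27.14 kWh
dishwasher: Runtime = 2 h/day × 90 days = 180 h
dishwasher: 1.6 kW × 180 h = 288 kWh
window air conditioner: 1.09 kW × 11 h = 11.99 kWh
Total energy = 327.13 kWh
Cost = 327.13 × $0.34 = $111.22

$111.22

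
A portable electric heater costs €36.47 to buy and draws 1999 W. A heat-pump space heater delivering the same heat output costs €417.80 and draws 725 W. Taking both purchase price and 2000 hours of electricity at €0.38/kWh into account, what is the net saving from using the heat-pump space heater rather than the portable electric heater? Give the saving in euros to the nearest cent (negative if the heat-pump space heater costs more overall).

€586.91

portable electric heater: €36.47 + (1999/1000) kW × 2000 h × €0.38 = €36.47 + €1519.24 = €1555.71
heat-pump space heater: €417.80 + (725/1000) kW × 2000 h × €0.38 = €417.80 + €551 = €968.8
Saving = €1555.71 − €968.8 = €586.91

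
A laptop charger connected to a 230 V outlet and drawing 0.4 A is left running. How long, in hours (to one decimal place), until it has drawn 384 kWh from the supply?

4173.9 h

Power = 0.4 A × 230 V = 92 W = 0.092 kW
Hours = 384 kWh ÷ 0.092 kW = 4173.9 h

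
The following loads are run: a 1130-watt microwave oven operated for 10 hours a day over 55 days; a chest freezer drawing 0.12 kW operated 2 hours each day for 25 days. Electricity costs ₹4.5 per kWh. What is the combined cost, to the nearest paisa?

microwave oven: Runtime = 10 h/day × 55 days = 550 h
microwave oven: 1.13 kW × 550 h = 621.5 kWh
chest freezer: Runtime = 2 h/day × 25 days = 50 h
chest freezer: 0.12 kW × 50 h = 6 kWh
Total energy = 627.5 kWh
Cost = 627.5 × ₹4.5 = ₹2823.75

₹2823.75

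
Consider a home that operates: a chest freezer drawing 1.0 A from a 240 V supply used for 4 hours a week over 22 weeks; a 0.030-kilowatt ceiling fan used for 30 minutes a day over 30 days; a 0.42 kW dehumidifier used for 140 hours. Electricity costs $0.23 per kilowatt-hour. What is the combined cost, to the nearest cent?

chest freezer: Power = 1.0 A × 240 V = 240 W = 0.24 kW
chest freezer: Runtime = 4 h/week × 22 weeks = 88 h
chest freezer: 0.24 kW × 88 h = 21.12 kWh
ceiling fan: Runtime = 30 min × 30 = 900 min = 15 h
ceiling fan: 0.03 kW × 15 h = 0.45 kWh
dehumidifier: 0.42 kW × 140 h = 58.8 kWh
Total energy = 80.37 kWh
Cost = 80.37 × $0.23 = $18.49

$18.49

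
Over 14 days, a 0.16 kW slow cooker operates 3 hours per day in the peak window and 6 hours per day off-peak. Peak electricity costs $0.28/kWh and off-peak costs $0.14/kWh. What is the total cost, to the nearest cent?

Peak energy = 0.16 kW × 3 h × 14 = 6.72 kWh
Off-peak energy = 0.16 kW × 6 h × 14 = 13.44 kWh
Cost = 6.72 × $0.28 + 13.44 × $0.14 = $1.8816 + $1.8816 = $3.76

$3.76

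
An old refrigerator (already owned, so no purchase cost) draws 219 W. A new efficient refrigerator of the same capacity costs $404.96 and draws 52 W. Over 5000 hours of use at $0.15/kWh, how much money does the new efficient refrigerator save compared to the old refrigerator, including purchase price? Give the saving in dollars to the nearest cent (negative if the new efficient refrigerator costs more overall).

-$279.71

old refrigerator: $0.00 + (219/1000) kW × 5000 h × $0.15 = $0.00 + $164.25 = $164.25
new efficient refrigerator: $404.96 + (52/1000) kW × 5000 h × $0.15 = $404.96 + $39 = $443.96
Saving = $164.25 − $443.96 = −$279.71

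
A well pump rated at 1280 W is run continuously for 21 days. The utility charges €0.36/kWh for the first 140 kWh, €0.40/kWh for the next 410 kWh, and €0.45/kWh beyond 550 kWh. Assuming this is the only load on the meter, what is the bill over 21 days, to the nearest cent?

Runtime = 24 h × 21 = 504 h
Energy = 1.28 kW × 504 h = 645.12 kWh
Tier 1 (0–140 kWh): 140 × €0.36 = €50.4
Tier 2 (140–550 kWh): 410 × €0.40 = €164
Above 550 kWh: 95.12 × €0.45 = €42.804
Bill = €257.20

€257.20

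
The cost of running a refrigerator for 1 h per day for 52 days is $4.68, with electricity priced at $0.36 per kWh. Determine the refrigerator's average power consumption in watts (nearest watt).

250 W

Energy = $4.68 ÷ $0.36/kWh = 13 kWh
Runtime = 1 h/day × 52 days = 52 h
Power = 13 kWh ÷ 52 h = 0.25 kW = 250 W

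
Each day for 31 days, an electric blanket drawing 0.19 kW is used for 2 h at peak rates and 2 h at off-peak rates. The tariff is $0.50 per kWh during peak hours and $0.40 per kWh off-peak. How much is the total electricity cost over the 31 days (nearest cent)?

Peak energy = 0.19 kW × 2 h × 31 = 11.78 kWh
Off-peak energy = 0.19 kW × 2 h × 31 = 11.78 kWh
Cost = 11.78 × $0.50 + 11.78 × $0.40 = $5.89 + $4.712 = $10.60

$10.60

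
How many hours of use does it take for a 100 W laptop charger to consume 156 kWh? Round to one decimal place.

1560.0 h

Hours = 156 kWh ÷ 0.1 kW = 1560.0 h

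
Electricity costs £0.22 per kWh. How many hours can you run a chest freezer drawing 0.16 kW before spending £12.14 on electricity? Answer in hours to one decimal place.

Energy available = £12.14 ÷ £0.22/kWh = 55.1818 kWh
Hours = 55.1818 kWh ÷ 0.16 kW = 344.9 h

344.9 h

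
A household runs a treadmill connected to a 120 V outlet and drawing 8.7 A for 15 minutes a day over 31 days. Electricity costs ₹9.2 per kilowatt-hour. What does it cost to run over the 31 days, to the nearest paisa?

Power = 8.7 A × 120 V = 1044 W = 1.044 kW
Runtime = 15 min × 31 = 465 min = 7.75 h
Energy = 1.044 kW × 7.75 h = 8.091 kWh
Cost = 8.091 kWh × ₹9.2/kWh = ₹74.44

₹74.44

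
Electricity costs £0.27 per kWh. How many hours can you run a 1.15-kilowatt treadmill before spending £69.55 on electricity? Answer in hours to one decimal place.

224.0 h

Energy available = £69.55 ÷ £0.27/kWh = 257.5926 kWh
Hours = 257.5926 kWh ÷ 1.15 kW = 224.0 h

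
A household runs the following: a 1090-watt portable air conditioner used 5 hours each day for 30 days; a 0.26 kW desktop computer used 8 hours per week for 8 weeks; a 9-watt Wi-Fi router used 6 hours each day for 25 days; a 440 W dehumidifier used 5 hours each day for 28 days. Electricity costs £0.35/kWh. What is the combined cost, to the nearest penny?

portable air conditioner: Runtime = 5 h/day × 30 days = 150 h
portable air conditioner: 1.09 kW × 150 h = 163.5 kWh
desktop computer: Runtime = 8 h/week × 8 weeks = 64 h
desktop computer: 0.26 kW × 64 h = 16.64 kWh
Wi-Fi router: Runtime = 6 h/day × 25 days = 150 h
Wi-Fi router: 0.009 kW × 150 h = 1.35 kWh
dehumidifier: Runtime = 5 h/day × 28 days = 140 h
dehumidifier: 0.44 kW × 140 h = 61.6 kWh
Total energy = 243.09 kWh
Cost = 243.09 × £0.35 = £85.08

£85.08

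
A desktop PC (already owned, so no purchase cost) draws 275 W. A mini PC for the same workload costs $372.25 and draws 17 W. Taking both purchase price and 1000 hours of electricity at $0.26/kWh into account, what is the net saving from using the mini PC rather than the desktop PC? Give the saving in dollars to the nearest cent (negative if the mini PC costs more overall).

desktop PC: $0.00 + (275/1000) kW × 1000 h × $0.26 = $0.00 + $71.5 = $71.5
mini PC: $372.25 + (17/1000) kW × 1000 h × $0.26 = $372.25 + $4.42 = $376.67
Saving = $71.5 − $376.67 = −$305.17

-$305.17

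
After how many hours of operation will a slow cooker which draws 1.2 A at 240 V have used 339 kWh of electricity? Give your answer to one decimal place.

1177.1 h

Power = 1.2 A × 240 V = 288 W = 0.288 kW
Hours = 339 kWh ÷ 0.288 kW = 1177.1 h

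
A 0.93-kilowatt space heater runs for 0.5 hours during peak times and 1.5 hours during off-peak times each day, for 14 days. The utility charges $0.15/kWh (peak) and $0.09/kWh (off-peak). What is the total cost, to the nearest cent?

Peak energy = 0.93 kW × 0.5 h × 14 = 6.51 kWh
Off-peak energy = 0.93 kW × 1.5 h × 14 = 19.53 kWh
Cost = 6.51 × $0.15 + 19.53 × $0.09 = $0.9765 + $1.7577 = $2.73

$2.73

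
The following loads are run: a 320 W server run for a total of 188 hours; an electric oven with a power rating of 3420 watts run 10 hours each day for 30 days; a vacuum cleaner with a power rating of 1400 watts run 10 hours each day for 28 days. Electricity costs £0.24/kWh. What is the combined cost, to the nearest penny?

server: 0.32 kW × 188 h = 60.16 kWh
electric oven: Runtime = 10 h/day × 30 days = 300 h
electric oven: 3.42 kW × 300 h = 1026 kWh
vacuum cleaner: Runtime = 10 h/day × 28 days = 280 h
vacuum cleaner: 1.4 kW × 280 h = 392 kWh
Total energy = 1478.16 kWh
Cost = 1478.16 × £0.24 = £354.76

£354.76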